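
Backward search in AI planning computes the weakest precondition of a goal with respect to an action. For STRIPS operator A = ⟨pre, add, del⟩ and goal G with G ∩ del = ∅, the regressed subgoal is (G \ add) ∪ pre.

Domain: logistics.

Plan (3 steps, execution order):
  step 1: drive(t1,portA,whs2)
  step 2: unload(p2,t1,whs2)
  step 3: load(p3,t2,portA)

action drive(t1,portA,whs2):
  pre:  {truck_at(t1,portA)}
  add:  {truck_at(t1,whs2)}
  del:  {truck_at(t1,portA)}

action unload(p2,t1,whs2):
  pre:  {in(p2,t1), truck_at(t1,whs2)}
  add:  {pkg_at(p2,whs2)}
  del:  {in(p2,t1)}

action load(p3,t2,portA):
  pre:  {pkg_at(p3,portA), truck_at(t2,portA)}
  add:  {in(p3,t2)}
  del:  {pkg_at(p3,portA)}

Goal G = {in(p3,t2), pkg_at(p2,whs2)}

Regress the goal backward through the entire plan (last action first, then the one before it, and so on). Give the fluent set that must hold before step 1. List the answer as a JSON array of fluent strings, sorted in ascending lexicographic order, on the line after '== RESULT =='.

Work backward from the goal:
  through step 3 (load(p3,t2,portA)): drop {in(p3,t2)}, keep {pkg_at(p2,whs2)}, require {pkg_at(p3,portA), truck_at(t2,portA)}
    → {pkg_at(p2,whs2), pkg_at(p3,portA), truck_at(t2,portA)}
  through step 2 (unload(p2,t1,whs2)): drop {pkg_at(p2,whs2)}, keep {pkg_at(p3,portA), truck_at(t2,portA)}, require {in(p2,t1), truck_at(t1,whs2)}
    → {in(p2,t1), pkg_at(p3,portA), truck_at(t1,whs2), truck_at(t2,portA)}
  through step 1 (drive(t1,portA,whs2)): drop {truck_at(t1,whs2)}, keep {in(p2,t1), pkg_at(p3,portA), truck_at(t2,portA)}, require {truck_at(t1,portA)}
    → {in(p2,t1), pkg_at(p3,portA), truck_at(t1,portA), truck_at(t2,portA)}

== RESULT ==
["in(p2,t1)", "pkg_at(p3,portA)", "truck_at(t1,portA)", "truck_at(t2,portA)"]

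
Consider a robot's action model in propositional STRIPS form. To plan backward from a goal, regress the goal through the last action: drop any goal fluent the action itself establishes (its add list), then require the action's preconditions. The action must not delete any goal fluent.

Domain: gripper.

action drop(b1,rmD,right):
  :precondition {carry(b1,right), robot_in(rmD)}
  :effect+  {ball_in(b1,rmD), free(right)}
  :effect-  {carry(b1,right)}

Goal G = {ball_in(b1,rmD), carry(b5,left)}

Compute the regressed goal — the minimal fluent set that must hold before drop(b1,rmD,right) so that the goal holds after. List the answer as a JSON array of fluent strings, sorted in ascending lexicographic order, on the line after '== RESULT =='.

Regress:
  G ∩ del = {}  (empty — regression defined)
  G \ add = {ball_in(b1,rmD), carry(b5,left)} \ {ball_in(b1,rmD), free(right)} = {carry(b5,left)}
  ∪ pre   = {carry(b5,left)} ∪ {carry(b1,right), robot_in(rmD)}
          = {carry(b1,right), carry(b5,left), robot_in(rmD)}

== RESULT ==
["carry(b1,right)", "carry(b5,left)", "robot_in(rmD)"]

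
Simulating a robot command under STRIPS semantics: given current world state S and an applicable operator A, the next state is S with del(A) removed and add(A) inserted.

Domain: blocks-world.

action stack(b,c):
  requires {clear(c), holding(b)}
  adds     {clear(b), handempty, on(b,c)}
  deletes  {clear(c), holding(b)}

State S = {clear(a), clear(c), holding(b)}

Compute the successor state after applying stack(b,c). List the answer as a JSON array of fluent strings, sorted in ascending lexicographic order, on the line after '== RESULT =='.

Compute (S \ del) ∪ add:
  pre ⊆ S: {clear(c), holding(b)} ⊆ S  — applicable
  S \ del = {clear(a)}
  ∪ add   = {clear(a), clear(b), handempty, on(b,c)}

== RESULT ==
["clear(a)", "clear(b)", "handempty", "on(b,c)"]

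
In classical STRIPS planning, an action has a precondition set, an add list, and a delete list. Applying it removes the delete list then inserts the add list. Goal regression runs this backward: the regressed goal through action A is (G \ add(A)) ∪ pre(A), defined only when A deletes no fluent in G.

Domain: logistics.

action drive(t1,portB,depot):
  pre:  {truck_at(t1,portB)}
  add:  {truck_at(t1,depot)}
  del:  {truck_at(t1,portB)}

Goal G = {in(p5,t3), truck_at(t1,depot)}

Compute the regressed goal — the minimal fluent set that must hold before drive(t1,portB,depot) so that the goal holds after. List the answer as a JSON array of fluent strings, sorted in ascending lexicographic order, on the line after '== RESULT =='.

Regress:
  G ∩ del = {}  (empty — regression defined)
  G \ add = {in(p5,t3), truck_at(t1,depot)} \ {truck_at(t1,depot)} = {in(p5,t3)}
  ∪ pre   = {in(p5,t3)} ∪ {truck_at(t1,portB)}
          = {in(p5,t3), truck_at(t1,portB)}

== RESULT ==
["in(p5,t3)", "truck_at(t1,portB)"]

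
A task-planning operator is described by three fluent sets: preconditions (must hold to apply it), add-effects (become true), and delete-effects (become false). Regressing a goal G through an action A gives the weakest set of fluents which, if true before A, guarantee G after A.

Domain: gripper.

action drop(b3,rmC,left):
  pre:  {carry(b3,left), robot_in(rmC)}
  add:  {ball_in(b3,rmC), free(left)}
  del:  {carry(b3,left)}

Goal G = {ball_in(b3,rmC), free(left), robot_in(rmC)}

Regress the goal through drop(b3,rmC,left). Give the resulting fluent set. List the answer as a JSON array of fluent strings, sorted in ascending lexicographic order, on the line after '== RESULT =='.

Regress:
  G ∩ del = {}  (empty — regression defined)
  G \ add = {ball_in(b3,rmC), free(left), robot_in(rmC)} \ {ball_in(b3,rmC), free(left)} = {robot_in(rmC)}
  ∪ pre   = {robot_in(rmC)} ∪ {carry(b3,left), robot_in(rmC)}
          = {carry(b3,left), robot_in(rmC)}

== RESULT ==
["carry(b3,left)", "robot_in(rmC)"]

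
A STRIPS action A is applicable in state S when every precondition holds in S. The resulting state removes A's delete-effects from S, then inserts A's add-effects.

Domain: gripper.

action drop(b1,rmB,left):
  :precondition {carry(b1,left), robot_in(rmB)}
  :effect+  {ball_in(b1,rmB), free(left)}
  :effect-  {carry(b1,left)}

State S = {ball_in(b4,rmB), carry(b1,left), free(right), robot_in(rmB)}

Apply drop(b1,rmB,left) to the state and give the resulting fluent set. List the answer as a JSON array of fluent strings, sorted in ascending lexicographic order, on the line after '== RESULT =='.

Progress:
  pre ⊆ S: {carry(b1,left), robot_in(rmB)} ⊆ S  — applicable
  S \ del = {ball_in(b4,rmB), free(right), robot_in(rmB)}
  ∪ add   = {ball_in(b1,rmB), ball_in(b4,rmB), free(left), free(right), robot_in(rmB)}

== RESULT ==
["ball_in(b1,rmB)", "ball_in(b4,rmB)", "free(left)", "free(right)", "robot_in(rmB)"]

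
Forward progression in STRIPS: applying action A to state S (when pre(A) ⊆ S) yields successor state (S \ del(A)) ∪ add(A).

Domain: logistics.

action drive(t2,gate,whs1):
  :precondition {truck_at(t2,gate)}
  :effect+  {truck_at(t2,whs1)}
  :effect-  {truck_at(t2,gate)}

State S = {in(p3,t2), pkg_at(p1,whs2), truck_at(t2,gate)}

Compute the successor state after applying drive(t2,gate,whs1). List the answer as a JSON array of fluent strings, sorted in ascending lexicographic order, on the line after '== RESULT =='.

Compute (S \ del) ∪ add:
  pre ⊆ S: {truck_at(t2,gate)} ⊆ S  — applicable
  S \ del = {in(p3,t2), pkg_at(p1,whs2)}
  ∪ add   = {in(p3,t2), pkg_at(p1,whs2), truck_at(t2,whs1)}

== RESULT ==
["in(p3,t2)", "pkg_at(p1,whs2)", "truck_at(t2,whs1)"]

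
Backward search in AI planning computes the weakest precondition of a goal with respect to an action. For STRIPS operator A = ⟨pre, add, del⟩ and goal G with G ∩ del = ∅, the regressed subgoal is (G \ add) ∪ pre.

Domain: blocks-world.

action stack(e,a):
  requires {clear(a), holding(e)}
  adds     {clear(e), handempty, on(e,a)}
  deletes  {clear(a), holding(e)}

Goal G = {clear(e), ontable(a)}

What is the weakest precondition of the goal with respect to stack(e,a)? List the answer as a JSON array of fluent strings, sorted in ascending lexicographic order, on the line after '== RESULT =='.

Regress:
  G ∩ del = {}  (empty — regression defined)
  G \ add = {clear(e), ontable(a)} \ {clear(e), handempty, on(e,a)} = {ontable(a)}
  ∪ pre   = {ontable(a)} ∪ {clear(a), holding(e)}
          = {clear(a), holding(e), ontable(a)}

== RESULT ==
["clear(a)", "holding(e)", "ontable(a)"]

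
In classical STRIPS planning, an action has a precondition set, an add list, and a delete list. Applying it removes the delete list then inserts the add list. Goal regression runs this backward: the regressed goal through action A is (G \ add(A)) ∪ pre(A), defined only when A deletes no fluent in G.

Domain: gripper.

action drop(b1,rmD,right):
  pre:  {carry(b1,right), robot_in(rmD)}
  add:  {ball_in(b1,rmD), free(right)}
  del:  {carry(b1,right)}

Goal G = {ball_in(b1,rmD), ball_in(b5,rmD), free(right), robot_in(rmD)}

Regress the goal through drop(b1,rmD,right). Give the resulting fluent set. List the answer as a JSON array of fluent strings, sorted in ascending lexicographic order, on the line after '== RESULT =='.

Regress:
  G ∩ del = {}  (empty — regression defined)
  G \ add = {ball_in(b1,rmD), ball_in(b5,rmD), free(right), robot_in(rmD)} \ {ball_in(b1,rmD), free(right)} = {ball_in(b5,rmD), robot_in(rmD)}
  ∪ pre   = {ball_in(b5,rmD), robot_in(rmD)} ∪ {carry(b1,right), robot_in(rmD)}
          = {ball_in(b5,rmD), carry(b1,right), robot_in(rmD)}

== RESULT ==
["ball_in(b5,rmD)", "carry(b1,right)", "robot_in(rmD)"]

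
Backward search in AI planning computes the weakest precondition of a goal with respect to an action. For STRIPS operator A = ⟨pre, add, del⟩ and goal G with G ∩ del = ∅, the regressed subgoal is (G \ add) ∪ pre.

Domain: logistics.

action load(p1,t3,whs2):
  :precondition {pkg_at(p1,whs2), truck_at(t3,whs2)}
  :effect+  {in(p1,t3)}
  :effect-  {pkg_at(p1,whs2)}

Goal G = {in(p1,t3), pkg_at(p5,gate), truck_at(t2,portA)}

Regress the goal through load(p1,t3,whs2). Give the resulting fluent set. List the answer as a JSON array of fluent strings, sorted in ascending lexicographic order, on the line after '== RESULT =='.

Compute (G \ add) ∪ pre:
  G ∩ del = {}  (empty — regression defined)
  G \ add = {in(p1,t3), pkg_at(p5,gate), truck_at(t2,portA)} \ {in(p1,t3)} = {pkg_at(p5,gate), truck_at(t2,portA)}
  ∪ pre   = {pkg_at(p5,gate), truck_at(t2,portA)} ∪ {pkg_at(p1,whs2), truck_at(t3,whs2)}
          = {pkg_at(p1,whs2), pkg_at(p5,gate), truck_at(t2,portA), truck_at(t3,whs2)}

== RESULT ==
["pkg_at(p1,whs2)", "pkg_at(p5,gate)", "truck_at(t2,portA)", "truck_at(t3,whs2)"]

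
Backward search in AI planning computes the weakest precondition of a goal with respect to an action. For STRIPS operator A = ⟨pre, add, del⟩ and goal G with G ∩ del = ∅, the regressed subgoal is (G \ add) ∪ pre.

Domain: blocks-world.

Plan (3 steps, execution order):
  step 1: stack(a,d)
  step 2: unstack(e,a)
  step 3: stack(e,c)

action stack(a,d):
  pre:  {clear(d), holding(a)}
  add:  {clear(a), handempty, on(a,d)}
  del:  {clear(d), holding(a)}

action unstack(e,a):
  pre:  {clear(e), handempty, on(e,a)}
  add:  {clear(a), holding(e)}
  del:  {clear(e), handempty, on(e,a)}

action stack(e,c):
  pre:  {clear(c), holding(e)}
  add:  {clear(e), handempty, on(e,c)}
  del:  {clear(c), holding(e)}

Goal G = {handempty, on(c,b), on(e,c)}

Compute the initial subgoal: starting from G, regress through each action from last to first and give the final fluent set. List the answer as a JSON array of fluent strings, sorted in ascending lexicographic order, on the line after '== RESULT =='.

Regress step by step:
  through step 3 (stack(e,c)): drop {handempty, on(e,c)}, keep {on(c,b)}, require {clear(c), holding(e)}
    → {clear(c), holding(e), on(c,b)}
  through step 2 (unstack(e,a)): drop {holding(e)}, keep {clear(c), on(c,b)}, require {clear(e), handempty, on(e,a)}
    → {clear(c), clear(e), handempty, on(c,b), on(e,a)}
  through step 1 (stack(a,d)): drop {handempty}, keep {clear(c), clear(e), on(c,b), on(e,a)}, require {clear(d), holding(a)}
    → {clear(c), clear(d), clear(e), holding(a), on(c,b), on(e,a)}

== RESULT ==
["clear(c)", "clear(d)", "clear(e)", "holding(a)", "on(c,b)", "on(e,a)"]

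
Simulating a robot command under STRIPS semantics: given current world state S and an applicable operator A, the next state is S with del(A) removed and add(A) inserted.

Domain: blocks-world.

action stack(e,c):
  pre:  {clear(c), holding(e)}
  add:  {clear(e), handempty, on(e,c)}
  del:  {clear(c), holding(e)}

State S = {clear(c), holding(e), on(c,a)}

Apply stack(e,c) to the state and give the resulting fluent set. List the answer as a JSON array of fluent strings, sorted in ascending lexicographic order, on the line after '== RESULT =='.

Progress:
  pre ⊆ S: {clear(c), holding(e)} ⊆ S  — applicable
  S \ del = {on(c,a)}
  ∪ add   = {clear(e), handempty, on(c,a), on(e,c)}

== RESULT ==
["clear(e)", "handempty", "on(c,a)", "on(e,c)"]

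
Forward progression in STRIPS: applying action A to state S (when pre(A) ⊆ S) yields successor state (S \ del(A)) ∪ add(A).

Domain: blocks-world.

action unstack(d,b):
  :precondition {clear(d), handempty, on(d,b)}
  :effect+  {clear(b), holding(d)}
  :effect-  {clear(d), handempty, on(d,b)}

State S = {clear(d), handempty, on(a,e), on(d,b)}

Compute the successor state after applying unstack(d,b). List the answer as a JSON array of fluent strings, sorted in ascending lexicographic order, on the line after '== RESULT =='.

Compute (S \ del) ∪ add:
  pre ⊆ S: {clear(d), handempty, on(d,b)} ⊆ S  — applicable
  S \ del = {on(a,e)}
  ∪ add   = {clear(b), holding(d), on(a,e)}

== RESULT ==
["clear(b)", "holding(d)", "on(a,e)"]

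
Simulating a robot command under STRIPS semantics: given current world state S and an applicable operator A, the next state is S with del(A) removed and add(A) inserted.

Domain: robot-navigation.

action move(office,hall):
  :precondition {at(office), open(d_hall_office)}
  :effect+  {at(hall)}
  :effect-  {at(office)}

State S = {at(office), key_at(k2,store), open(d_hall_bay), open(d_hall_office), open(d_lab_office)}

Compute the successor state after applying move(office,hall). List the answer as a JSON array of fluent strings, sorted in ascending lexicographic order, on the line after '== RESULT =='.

Progress:
  pre ⊆ S: {at(office), open(d_hall_office)} ⊆ S  — applicable
  S \ del = {key_at(k2,store), open(d_hall_bay), open(d_hall_office), open(d_lab_office)}
  ∪ add   = {at(hall), key_at(k2,store), open(d_hall_bay), open(d_hall_office), open(d_lab_office)}

== RESULT ==
["at(hall)", "key_at(k2,store)", "open(d_hall_bay)", "open(d_hall_office)", "open(d_lab_office)"]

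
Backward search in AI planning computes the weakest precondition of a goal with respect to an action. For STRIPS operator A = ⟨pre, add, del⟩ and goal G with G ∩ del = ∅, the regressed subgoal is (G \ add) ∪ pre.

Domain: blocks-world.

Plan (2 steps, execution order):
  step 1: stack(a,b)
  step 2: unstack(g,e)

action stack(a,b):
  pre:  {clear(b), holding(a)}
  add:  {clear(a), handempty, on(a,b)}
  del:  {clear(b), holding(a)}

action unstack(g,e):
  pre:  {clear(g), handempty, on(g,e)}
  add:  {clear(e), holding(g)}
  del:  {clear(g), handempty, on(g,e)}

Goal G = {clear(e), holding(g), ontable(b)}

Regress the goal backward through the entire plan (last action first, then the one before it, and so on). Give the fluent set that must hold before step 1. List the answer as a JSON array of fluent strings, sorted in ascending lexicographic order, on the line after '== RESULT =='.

Regress step by step:
  through step 2 (unstack(g,e)): drop {clear(e), holding(g)}, keep {ontable(b)}, require {clear(g), handempty, on(g,e)}
    → {clear(g), handempty, on(g,e), ontable(b)}
  through step 1 (stack(a,b)): drop {handempty}, keep {clear(g), on(g,e), ontable(b)}, require {clear(b), holding(a)}
    → {clear(b), clear(g), holding(a), on(g,e), ontable(b)}

== RESULT ==
["clear(b)", "clear(g)", "holding(a)", "on(g,e)", "ontable(b)"]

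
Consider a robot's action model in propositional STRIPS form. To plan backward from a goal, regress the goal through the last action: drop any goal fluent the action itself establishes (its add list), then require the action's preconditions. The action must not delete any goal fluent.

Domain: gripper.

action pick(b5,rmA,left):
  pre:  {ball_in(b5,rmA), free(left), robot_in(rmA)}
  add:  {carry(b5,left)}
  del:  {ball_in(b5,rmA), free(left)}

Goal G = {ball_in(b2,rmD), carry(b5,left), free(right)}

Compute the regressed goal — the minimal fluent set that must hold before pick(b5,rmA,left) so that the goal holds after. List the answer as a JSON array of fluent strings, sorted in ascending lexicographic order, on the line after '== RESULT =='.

Regress:
  G ∩ del = {}  (empty — regression defined)
  G \ add = {ball_in(b2,rmD), carry(b5,left), free(right)} \ {carry(b5,left)} = {ball_in(b2,rmD), free(right)}
  ∪ pre   = {ball_in(b2,rmD), free(right)} ∪ {ball_in(b5,rmA), free(left), robot_in(rmA)}
          = {ball_in(b2,rmD), ball_in(b5,rmA), free(left), free(right), robot_in(rmA)}

== RESULT ==
["ball_in(b2,rmD)", "ball_in(b5,rmA)", "free(left)", "free(right)", "robot_in(rmA)"]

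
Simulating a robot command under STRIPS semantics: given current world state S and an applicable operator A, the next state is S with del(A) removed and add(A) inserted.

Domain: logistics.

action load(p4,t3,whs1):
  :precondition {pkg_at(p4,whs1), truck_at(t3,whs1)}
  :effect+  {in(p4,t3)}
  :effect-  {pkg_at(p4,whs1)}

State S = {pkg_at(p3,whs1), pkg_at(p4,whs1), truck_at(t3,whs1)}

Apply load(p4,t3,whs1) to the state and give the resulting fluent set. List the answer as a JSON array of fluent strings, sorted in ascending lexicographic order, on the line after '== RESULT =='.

Progress:
  pre ⊆ S: {pkg_at(p4,whs1), truck_at(t3,whs1)} ⊆ S  — applicable
  S \ del = {pkg_at(p3,whs1), truck_at(t3,whs1)}
  ∪ add   = {in(p4,t3), pkg_at(p3,whs1), truck_at(t3,whs1)}

== RESULT ==
["in(p4,t3)", "pkg_at(p3,whs1)", "truck_at(t3,whs1)"]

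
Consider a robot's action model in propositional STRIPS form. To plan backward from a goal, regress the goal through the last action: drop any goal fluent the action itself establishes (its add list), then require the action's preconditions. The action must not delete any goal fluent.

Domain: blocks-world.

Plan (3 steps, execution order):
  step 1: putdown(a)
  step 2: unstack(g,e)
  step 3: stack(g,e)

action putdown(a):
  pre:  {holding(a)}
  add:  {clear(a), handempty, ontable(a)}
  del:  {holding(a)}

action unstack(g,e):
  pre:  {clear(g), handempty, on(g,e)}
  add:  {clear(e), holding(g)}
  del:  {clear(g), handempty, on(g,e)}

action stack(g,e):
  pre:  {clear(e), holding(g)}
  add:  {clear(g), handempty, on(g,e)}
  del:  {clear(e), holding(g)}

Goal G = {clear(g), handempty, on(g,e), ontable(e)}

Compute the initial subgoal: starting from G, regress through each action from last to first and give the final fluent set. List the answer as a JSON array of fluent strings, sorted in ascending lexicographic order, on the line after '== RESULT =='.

Regress step by step:
  through step 3 (stack(g,e)): drop {clear(g), handempty, on(g,e)}, keep {ontable(e)}, require {clear(e), holding(g)}
    → {clear(e), holding(g), ontable(e)}
  through step 2 (unstack(g,e)): drop {clear(e), holding(g)}, keep {ontable(e)}, require {clear(g), handempty, on(g,e)}
    → {clear(g), handempty, on(g,e), ontable(e)}
  through step 1 (putdown(a)): drop {handempty}, keep {clear(g), on(g,e), ontable(e)}, require {holding(a)}
    → {clear(g), holding(a), on(g,e), ontable(e)}

== RESULT ==
["clear(g)", "holding(a)", "on(g,e)", "ontable(e)"]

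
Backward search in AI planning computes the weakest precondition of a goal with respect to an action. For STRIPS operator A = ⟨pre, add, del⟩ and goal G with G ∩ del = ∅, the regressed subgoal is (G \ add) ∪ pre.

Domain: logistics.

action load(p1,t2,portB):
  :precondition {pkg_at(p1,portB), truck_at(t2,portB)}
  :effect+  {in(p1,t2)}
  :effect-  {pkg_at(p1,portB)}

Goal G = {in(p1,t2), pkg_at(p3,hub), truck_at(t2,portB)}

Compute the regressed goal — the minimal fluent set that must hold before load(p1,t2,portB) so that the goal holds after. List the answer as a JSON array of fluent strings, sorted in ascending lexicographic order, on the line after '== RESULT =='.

Regress:
  G ∩ del = {}  (empty — regression defined)
  G \ add = {in(p1,t2), pkg_at(p3,hub), truck_at(t2,portB)} \ {in(p1,t2)} = {pkg_at(p3,hub), truck_at(t2,portB)}
  ∪ pre   = {pkg_at(p3,hub), truck_at(t2,portB)} ∪ {pkg_at(p1,portB), truck_at(t2,portB)}
          = {pkg_at(p1,portB), pkg_at(p3,hub), truck_at(t2,portB)}

== RESULT ==
["pkg_at(p1,portB)", "pkg_at(p3,hub)", "truck_at(t2,portB)"]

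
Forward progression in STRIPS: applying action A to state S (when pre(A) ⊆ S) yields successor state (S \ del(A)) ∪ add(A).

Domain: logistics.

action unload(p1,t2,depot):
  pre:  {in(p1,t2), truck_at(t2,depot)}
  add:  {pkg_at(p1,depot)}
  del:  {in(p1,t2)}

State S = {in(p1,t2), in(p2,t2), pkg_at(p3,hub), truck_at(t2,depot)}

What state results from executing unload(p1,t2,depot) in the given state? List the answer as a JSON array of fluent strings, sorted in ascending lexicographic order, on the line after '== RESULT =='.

Compute (S \ del) ∪ add:
  pre ⊆ S: {in(p1,t2), truck_at(t2,depot)} ⊆ S  — applicable
  S \ del = {in(p2,t2), pkg_at(p3,hub), truck_at(t2,depot)}
  ∪ add   = {in(p2,t2), pkg_at(p1,depot), pkg_at(p3,hub), truck_at(t2,depot)}

== RESULT ==
["in(p2,t2)", "pkg_at(p1,depot)", "pkg_at(p3,hub)", "truck_at(t2,depot)"]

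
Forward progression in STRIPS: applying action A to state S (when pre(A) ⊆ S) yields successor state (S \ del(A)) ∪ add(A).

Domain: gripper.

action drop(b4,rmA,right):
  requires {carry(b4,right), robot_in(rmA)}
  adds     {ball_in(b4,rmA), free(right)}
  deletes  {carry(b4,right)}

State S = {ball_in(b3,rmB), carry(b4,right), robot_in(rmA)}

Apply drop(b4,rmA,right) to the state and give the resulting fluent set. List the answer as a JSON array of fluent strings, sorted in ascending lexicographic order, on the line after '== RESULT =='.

Compute (S \ del) ∪ add:
  pre ⊆ S: {carry(b4,right), robot_in(rmA)} ⊆ S  — applicable
  S \ del = {ball_in(b3,rmB), robot_in(rmA)}
  ∪ add   = {ball_in(b3,rmB), ball_in(b4,rmA), free(right), robot_in(rmA)}

== RESULT ==
["ball_in(b3,rmB)", "ball_in(b4,rmA)", "free(right)", "robot_in(rmA)"]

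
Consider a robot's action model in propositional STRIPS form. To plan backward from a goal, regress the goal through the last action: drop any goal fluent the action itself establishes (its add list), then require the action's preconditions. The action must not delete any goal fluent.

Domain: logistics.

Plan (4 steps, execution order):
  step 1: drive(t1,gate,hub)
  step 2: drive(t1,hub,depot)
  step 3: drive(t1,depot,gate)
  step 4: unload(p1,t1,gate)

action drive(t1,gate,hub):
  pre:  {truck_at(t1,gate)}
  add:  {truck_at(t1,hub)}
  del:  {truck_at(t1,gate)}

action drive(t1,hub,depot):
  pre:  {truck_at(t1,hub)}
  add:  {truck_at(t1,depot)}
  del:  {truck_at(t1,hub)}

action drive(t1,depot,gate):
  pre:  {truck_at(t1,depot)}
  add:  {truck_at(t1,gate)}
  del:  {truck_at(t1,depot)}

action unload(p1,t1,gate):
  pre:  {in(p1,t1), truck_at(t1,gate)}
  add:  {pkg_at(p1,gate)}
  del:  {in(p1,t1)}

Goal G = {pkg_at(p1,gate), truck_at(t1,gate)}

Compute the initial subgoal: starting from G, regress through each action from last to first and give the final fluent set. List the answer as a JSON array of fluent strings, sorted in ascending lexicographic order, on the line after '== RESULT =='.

Work backward from the goal:
  through step 4 (unload(p1,t1,gate)): drop {pkg_at(p1,gate)}, keep {truck_at(t1,gate)}, require {in(p1,t1), truck_at(t1,gate)}
    → {in(p1,t1), truck_at(t1,gate)}
  through step 3 (drive(t1,depot,gate)): drop {truck_at(t1,gate)}, keep {in(p1,t1)}, require {truck_at(t1,depot)}
    → {in(p1,t1), truck_at(t1,depot)}
  through step 2 (drive(t1,hub,depot)): drop {truck_at(t1,depot)}, keep {in(p1,t1)}, require {truck_at(t1,hub)}
    → {in(p1,t1), truck_at(t1,hub)}
  through step 1 (drive(t1,gate,hub)): drop {truck_at(t1,hub)}, keep {in(p1,t1)}, require {truck_at(t1,gate)}
    → {in(p1,t1), truck_at(t1,gate)}

== RESULT ==
["in(p1,t1)", "truck_at(t1,gate)"]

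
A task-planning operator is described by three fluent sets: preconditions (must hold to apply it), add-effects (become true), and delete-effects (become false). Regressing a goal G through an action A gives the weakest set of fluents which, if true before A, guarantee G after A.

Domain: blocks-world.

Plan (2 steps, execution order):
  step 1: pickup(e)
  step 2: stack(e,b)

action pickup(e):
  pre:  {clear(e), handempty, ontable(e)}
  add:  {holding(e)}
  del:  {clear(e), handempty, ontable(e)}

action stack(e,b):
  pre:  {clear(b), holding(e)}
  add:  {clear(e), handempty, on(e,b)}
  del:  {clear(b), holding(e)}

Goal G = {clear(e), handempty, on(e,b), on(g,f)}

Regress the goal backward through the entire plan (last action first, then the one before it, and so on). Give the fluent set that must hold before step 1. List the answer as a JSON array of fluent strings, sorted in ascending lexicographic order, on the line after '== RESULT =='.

Regress step by step:
  through step 2 (stack(e,b)): drop {clear(e), handempty, on(e,b)}, keep {on(g,f)}, require {clear(b), holding(e)}
    → {clear(b), holding(e), on(g,f)}
  through step 1 (pickup(e)): drop {holding(e)}, keep {clear(b), on(g,f)}, require {clear(e), handempty, ontable(e)}
    → {clear(b), clear(e), handempty, on(g,f), ontable(e)}

== RESULT ==
["clear(b)", "clear(e)", "handempty", "on(g,f)", "ontable(e)"]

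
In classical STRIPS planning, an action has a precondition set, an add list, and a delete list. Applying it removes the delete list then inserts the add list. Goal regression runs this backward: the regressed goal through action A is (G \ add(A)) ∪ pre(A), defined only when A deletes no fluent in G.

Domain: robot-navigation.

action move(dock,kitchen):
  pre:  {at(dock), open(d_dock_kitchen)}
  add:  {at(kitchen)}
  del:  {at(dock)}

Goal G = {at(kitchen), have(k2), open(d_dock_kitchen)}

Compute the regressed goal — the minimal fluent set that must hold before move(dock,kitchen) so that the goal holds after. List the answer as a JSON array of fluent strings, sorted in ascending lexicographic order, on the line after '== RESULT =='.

Compute (G \ add) ∪ pre:
  G ∩ del = {}  (empty — regression defined)
  G \ add = {at(kitchen), have(k2), open(d_dock_kitchen)} \ {at(kitchen)} = {have(k2), open(d_dock_kitchen)}
  ∪ pre   = {have(k2), open(d_dock_kitchen)} ∪ {at(dock), open(d_dock_kitchen)}
          = {at(dock), have(k2), open(d_dock_kitchen)}

== RESULT ==
["at(dock)", "have(k2)", "open(d_dock_kitchen)"]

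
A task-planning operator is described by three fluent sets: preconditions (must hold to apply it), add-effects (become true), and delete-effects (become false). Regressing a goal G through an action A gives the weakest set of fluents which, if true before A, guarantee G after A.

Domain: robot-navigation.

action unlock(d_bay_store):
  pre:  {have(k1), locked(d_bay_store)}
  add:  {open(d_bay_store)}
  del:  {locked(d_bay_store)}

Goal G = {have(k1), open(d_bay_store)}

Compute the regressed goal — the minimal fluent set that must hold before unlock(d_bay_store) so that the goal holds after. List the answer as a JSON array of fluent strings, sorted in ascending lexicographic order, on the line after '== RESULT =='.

Compute (G \ add) ∪ pre:
  G ∩ del = {}  (empty — regression defined)
  G \ add = {have(k1), open(d_bay_store)} \ {open(d_bay_store)} = {have(k1)}
  ∪ pre   = {have(k1)} ∪ {have(k1), locked(d_bay_store)}
          = {have(k1), locked(d_bay_store)}

== RESULT ==
["have(k1)", "locked(d_bay_store)"]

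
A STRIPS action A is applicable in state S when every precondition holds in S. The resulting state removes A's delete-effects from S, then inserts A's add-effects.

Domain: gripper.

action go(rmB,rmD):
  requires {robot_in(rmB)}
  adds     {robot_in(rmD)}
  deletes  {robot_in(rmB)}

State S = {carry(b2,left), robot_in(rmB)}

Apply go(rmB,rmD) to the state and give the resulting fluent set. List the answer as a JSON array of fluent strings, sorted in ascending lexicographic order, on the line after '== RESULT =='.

Progress:
  pre ⊆ S: {robot_in(rmB)} ⊆ S  — applicable
  S \ del = {carry(b2,left)}
  ∪ add   = {carry(b2,left), robot_in(rmD)}

== RESULT ==
["carry(b2,left)", "robot_in(rmD)"]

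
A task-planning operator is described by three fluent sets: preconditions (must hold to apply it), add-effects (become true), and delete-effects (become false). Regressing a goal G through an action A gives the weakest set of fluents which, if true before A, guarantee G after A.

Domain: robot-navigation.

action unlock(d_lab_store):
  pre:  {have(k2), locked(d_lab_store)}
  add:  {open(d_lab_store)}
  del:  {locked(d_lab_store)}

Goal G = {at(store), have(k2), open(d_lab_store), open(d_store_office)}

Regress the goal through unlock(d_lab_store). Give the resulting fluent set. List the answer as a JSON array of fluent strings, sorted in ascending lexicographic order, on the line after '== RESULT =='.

Regress:
  G ∩ del = {}  (empty — regression defined)
  G \ add = {at(store), have(k2), open(d_lab_store), open(d_store_office)} \ {open(d_lab_store)} = {at(store), have(k2), open(d_store_office)}
  ∪ pre   = {at(store), have(k2), open(d_store_office)} ∪ {have(k2), locked(d_lab_store)}
          = {at(store), have(k2), locked(d_lab_store), open(d_store_office)}

== RESULT ==
["at(store)", "have(k2)", "locked(d_lab_store)", "open(d_store_office)"]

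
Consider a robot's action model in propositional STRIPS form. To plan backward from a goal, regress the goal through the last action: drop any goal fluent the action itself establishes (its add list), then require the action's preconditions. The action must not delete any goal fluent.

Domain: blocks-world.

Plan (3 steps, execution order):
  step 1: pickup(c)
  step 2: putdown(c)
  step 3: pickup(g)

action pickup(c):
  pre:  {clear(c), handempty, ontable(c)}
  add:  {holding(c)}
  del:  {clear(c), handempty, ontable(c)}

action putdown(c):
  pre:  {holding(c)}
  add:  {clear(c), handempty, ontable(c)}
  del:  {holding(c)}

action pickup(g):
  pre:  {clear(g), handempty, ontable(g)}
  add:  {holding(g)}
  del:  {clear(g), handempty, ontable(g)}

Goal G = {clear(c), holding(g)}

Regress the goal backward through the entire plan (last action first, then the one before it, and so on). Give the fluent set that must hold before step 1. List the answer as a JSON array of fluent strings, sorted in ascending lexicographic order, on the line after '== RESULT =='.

Regress step by step:
  through step 3 (pickup(g)): drop {holding(g)}, keep {clear(c)}, require {clear(g), handempty, ontable(g)}
    → {clear(c), clear(g), handempty, ontable(g)}
  through step 2 (putdown(c)): drop {clear(c), handempty}, keep {clear(g), ontable(g)}, require {holding(c)}
    → {clear(g), holding(c), ontable(g)}
  through step 1 (pickup(c)): drop {holding(c)}, keep {clear(g), ontable(g)}, require {clear(c), handempty, ontable(c)}
    → {clear(c), clear(g), handempty, ontable(c), ontable(g)}

== RESULT ==
["clear(c)", "clear(g)", "handempty", "ontable(c)", "ontable(g)"]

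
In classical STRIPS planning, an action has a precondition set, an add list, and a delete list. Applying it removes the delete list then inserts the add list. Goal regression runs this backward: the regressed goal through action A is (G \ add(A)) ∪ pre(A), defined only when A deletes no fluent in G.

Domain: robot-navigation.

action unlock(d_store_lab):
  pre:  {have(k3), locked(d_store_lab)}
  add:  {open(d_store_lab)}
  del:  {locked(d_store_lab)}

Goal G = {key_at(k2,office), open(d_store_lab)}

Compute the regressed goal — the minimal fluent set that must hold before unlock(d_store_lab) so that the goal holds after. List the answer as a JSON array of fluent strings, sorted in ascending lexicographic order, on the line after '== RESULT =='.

Compute (G \ add) ∪ pre:
  G ∩ del = {}  (empty — regression defined)
  G \ add = {key_at(k2,office), open(d_store_lab)} \ {open(d_store_lab)} = {key_at(k2,office)}
  ∪ pre   = {key_at(k2,office)} ∪ {have(k3), locked(d_store_lab)}
          = {have(k3), key_at(k2,office), locked(d_store_lab)}

== RESULT ==
["have(k3)", "key_at(k2,office)", "locked(d_store_lab)"]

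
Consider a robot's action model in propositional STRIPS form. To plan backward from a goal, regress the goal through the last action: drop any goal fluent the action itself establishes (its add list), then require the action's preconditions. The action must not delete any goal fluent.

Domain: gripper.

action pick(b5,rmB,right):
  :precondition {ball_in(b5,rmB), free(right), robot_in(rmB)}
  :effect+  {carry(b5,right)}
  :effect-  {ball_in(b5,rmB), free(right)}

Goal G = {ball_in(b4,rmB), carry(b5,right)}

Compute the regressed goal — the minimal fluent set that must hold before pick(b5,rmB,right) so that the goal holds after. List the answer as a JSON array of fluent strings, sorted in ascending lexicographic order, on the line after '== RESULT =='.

Compute (G \ add) ∪ pre:
  G ∩ del = {}  (empty — regression defined)
  G \ add = {ball_in(b4,rmB), carry(b5,right)} \ {carry(b5,right)} = {ball_in(b4,rmB)}
  ∪ pre   = {ball_in(b4,rmB)} ∪ {ball_in(b5,rmB), free(right), robot_in(rmB)}
          = {ball_in(b4,rmB), ball_in(b5,rmB), free(right), robot_in(rmB)}

== RESULT ==
["ball_in(b4,rmB)", "ball_in(b5,rmB)", "free(right)", "robot_in(rmB)"]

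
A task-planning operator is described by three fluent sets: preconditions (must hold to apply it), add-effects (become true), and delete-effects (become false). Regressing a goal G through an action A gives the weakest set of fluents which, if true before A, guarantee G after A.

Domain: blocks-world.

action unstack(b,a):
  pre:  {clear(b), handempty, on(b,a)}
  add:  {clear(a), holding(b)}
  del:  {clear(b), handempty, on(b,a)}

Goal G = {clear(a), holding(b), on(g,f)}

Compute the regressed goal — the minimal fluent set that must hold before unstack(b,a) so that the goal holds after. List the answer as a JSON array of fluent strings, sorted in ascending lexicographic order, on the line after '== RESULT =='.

Compute (G \ add) ∪ pre:
  G ∩ del = {}  (empty — regression defined)
  G \ add = {clear(a), holding(b), on(g,f)} \ {clear(a), holding(b)} = {on(g,f)}
  ∪ pre   = {on(g,f)} ∪ {clear(b), handempty, on(b,a)}
          = {clear(b), handempty, on(b,a), on(g,f)}

== RESULT ==
["clear(b)", "handempty", "on(b,a)", "on(g,f)"]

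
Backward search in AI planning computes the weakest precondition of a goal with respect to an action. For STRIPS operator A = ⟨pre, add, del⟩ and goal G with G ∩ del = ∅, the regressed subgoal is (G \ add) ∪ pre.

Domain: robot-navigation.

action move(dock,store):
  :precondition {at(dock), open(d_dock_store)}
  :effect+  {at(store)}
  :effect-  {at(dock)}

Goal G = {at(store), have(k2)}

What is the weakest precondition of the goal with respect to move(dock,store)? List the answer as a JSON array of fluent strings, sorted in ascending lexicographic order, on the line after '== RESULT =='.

Compute (G \ add) ∪ pre:
  G ∩ del = {}  (empty — regression defined)
  G \ add = {at(store), have(k2)} \ {at(store)} = {have(k2)}
  ∪ pre   = {have(k2)} ∪ {at(dock), open(d_dock_store)}
          = {at(dock), have(k2), open(d_dock_store)}

== RESULT ==
["at(dock)", "have(k2)", "open(d_dock_store)"]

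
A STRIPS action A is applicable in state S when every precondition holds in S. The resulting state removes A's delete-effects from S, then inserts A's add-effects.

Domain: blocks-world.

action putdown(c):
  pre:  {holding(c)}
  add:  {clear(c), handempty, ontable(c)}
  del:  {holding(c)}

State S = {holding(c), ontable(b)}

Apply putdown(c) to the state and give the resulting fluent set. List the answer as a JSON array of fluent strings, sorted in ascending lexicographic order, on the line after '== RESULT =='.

Progress:
  pre ⊆ S: {holding(c)} ⊆ S  — applicable
  S \ del = {ontable(b)}
  ∪ add   = {clear(c), handempty, ontable(b), ontable(c)}

== RESULT ==
["clear(c)", "handempty", "ontable(b)", "ontable(c)"]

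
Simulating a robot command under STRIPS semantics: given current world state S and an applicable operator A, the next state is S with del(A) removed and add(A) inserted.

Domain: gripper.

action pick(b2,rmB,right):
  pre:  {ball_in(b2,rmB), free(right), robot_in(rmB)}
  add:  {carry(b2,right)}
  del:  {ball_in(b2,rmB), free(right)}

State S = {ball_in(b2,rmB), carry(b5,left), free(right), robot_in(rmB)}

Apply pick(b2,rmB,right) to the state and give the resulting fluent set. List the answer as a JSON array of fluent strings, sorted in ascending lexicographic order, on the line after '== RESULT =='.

Compute (S \ del) ∪ add:
  pre ⊆ S: {ball_in(b2,rmB), free(right), robot_in(rmB)} ⊆ S  — applicable
  S \ del = {carry(b5,left), robot_in(rmB)}
  ∪ add   = {carry(b2,right), carry(b5,left), robot_in(rmB)}

== RESULT ==
["carry(b2,right)", "carry(b5,left)", "robot_in(rmB)"]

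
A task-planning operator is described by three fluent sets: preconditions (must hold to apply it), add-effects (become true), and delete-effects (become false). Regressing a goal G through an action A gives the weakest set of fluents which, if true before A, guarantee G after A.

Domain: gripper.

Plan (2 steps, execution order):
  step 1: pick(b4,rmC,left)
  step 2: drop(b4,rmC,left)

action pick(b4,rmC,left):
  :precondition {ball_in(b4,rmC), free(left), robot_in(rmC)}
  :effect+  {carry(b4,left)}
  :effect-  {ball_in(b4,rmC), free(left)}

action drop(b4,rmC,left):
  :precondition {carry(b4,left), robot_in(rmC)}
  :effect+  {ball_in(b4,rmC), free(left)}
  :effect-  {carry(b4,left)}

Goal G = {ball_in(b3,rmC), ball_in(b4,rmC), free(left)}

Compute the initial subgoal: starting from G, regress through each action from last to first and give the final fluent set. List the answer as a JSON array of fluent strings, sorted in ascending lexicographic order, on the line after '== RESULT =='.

Regress step by step:
  through step 2 (drop(b4,rmC,left)): drop {ball_in(b4,rmC), free(left)}, keep {ball_in(b3,rmC)}, require {carry(b4,left), robot_in(rmC)}
    → {ball_in(b3,rmC), carry(b4,left), robot_in(rmC)}
  through step 1 (pick(b4,rmC,left)): drop {carry(b4,left)}, keep {ball_in(b3,rmC), robot_in(rmC)}, require {ball_in(b4,rmC), free(left), robot_in(rmC)}
    → {ball_in(b3,rmC), ball_in(b4,rmC), free(left), robot_in(rmC)}

== RESULT ==
["ball_in(b3,rmC)", "ball_in(b4,rmC)", "free(left)", "robot_in(rmC)"]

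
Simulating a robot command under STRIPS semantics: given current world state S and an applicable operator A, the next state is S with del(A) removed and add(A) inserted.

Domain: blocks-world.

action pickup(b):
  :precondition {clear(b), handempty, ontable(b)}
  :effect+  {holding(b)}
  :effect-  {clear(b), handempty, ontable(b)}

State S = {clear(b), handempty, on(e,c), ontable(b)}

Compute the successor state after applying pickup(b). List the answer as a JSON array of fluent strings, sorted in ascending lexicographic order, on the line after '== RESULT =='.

Compute (S \ del) ∪ add:
  pre ⊆ S: {clear(b), handempty, ontable(b)} ⊆ S  — applicable
  S \ del = {on(e,c)}
  ∪ add   = {holding(b), on(e,c)}

== RESULT ==
["holding(b)", "on(e,c)"]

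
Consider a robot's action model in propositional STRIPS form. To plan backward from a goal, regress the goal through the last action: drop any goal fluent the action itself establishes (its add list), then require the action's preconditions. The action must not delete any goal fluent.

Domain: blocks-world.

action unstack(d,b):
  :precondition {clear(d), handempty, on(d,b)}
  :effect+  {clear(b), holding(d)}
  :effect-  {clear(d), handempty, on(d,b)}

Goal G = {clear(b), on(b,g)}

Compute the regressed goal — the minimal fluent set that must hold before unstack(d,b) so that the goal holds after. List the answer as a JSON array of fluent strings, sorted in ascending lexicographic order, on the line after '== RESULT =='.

Compute (G \ add) ∪ pre:
  G ∩ del = {}  (empty — regression defined)
  G \ add = {clear(b), on(b,g)} \ {clear(b), holding(d)} = {on(b,g)}
  ∪ pre   = {on(b,g)} ∪ {clear(d), handempty, on(d,b)}
          = {clear(d), handempty, on(b,g), on(d,b)}

== RESULT ==
["clear(d)", "handempty", "on(b,g)", "on(d,b)"]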